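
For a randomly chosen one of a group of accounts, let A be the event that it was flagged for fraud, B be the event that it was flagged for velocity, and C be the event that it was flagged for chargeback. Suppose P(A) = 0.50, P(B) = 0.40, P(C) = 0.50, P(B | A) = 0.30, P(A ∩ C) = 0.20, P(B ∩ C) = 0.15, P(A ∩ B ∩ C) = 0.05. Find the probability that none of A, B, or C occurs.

P(A ∩ B) = P(A)·P(B|A) = 0.50 × 0.30 = 0.15
P(A ∪ B ∪ C) = 0.50 + 0.40 + 0.50 − 0.15 − 0.20 − 0.15 + 0.05 = 0.95
P(none) = 1 − 0.95 = 0.05

0.05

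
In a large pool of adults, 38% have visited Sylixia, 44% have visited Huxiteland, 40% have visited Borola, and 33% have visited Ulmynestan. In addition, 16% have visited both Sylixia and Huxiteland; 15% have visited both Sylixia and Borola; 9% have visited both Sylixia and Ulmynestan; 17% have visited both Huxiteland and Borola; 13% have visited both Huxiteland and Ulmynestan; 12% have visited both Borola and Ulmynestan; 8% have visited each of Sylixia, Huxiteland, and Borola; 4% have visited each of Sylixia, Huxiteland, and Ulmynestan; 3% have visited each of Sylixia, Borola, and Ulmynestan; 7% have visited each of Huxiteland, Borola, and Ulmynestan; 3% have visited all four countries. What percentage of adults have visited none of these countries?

Using inclusion–exclusion:
P(at least one) = 38 + 44 + 40 + 33 − 16 − 15 − 9 − 17 − 13 − 12 + 8 + 4 + 3 + 7 − 3 = 92%
P(none) = 100% − 92% = 8%

8%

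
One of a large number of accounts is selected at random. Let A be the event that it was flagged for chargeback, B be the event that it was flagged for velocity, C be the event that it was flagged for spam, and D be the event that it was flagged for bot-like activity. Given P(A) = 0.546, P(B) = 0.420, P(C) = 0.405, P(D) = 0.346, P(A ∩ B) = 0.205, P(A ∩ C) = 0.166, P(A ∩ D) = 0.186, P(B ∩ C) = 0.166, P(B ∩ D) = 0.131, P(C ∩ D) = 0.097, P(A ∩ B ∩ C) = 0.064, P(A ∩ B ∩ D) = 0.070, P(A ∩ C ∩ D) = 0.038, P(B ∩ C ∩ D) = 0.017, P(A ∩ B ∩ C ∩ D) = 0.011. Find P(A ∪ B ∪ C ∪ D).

0.944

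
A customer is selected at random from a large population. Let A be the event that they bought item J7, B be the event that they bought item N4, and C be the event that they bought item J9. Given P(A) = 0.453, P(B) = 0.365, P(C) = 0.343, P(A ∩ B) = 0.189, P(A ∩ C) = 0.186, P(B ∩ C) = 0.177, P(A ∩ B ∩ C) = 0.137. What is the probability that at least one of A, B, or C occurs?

0.746

Using inclusion–exclusion:
P(A ∪ B ∪ C) = 0.453 + 0.365 + 0.343 − 0.189 − 0.186 − 0.177 + 0.137 = 0.746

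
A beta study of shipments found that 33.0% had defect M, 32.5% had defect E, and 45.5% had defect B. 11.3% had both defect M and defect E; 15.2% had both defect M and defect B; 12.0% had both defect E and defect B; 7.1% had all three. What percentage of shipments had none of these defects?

Inclusion–exclusion gives
P(union) = 33.0 + 32.5 + 45.5 − 11.3 − 15.2 − 12.0 + 7.1 = 79.6%
P(none) = 100% − 79.6% = 20.4%

20.4%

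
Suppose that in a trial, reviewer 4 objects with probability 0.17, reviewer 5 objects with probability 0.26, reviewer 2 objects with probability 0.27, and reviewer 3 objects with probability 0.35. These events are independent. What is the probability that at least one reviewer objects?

0.7085621

P(none) = (1 − 0.17) × (1 − 0.26) × (1 − 0.27) × (1 − 0.35) = 0.83 × 0.74 × 0.73 × 0.65 = 0.2914379
P(at least one) = 1 − 0.2914379 = 0.7085621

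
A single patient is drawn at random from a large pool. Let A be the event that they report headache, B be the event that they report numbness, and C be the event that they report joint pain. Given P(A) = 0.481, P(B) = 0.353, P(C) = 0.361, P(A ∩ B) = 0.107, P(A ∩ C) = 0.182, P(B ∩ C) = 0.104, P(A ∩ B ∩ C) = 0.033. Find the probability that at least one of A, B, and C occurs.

0.835

P(A ∪ B ∪ C) = 0.481 + 0.353 + 0.361 − 0.107 − 0.182 − 0.104 + 0.033 = 0.835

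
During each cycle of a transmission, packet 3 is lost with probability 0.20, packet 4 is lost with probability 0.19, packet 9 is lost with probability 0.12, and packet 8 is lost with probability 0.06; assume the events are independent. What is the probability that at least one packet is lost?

0.4639744

P(none) = (1 − 0.20) × (1 − 0.19) × (1 − 0.12) × (1 − 0.06) = 0.80 × 0.81 × 0.88 × 0.94 = 0.5360256
P(at least one) = 1 − 0.5360256 = 0.4639744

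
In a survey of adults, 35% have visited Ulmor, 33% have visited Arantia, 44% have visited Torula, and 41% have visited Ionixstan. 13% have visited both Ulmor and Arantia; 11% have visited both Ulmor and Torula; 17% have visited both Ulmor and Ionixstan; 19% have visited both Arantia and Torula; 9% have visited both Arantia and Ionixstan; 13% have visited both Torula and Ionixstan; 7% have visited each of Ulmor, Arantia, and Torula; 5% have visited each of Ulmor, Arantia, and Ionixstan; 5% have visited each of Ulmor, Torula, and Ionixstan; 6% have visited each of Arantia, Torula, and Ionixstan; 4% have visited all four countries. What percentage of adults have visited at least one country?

90%

Using inclusion–exclusion:
P(union) = 35 + 33 + 44 + 41 − 13 − 11 − 17 − 19 − 9 − 13 + 7 + 5 + 5 + 6 − 4 = 90%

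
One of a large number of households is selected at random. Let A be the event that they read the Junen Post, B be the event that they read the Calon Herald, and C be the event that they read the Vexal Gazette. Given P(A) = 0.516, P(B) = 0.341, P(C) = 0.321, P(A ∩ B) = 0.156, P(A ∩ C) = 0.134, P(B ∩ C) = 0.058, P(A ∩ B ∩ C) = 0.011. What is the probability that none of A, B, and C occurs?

P(A ∪ B ∪ C) = 0.516 + 0.341 + 0.321 − 0.156 − 0.134 − 0.058 + 0.011 = 0.841
P(none) = 1 − 0.841 = 0.159

0.159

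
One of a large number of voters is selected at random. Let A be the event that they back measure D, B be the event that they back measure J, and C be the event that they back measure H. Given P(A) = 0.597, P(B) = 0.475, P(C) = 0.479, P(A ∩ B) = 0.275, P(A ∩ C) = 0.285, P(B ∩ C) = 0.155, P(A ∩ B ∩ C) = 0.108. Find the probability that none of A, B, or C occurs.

0.056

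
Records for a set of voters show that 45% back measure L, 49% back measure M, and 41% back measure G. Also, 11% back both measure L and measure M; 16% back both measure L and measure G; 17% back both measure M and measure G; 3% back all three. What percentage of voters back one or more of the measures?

P(at least one) = 45 + 49 + 41 − 11 − 16 − 17 + 3 = 94%

94%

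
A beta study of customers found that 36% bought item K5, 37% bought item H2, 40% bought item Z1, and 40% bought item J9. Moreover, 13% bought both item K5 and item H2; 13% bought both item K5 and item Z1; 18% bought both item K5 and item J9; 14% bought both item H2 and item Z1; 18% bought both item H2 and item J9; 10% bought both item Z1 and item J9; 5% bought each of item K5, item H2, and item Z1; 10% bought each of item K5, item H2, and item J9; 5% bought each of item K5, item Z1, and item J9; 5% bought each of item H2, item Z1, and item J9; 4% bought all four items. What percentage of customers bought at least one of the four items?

88%

P(union) = 36 + 37 + 40 + 40 − 13 − 13 − 18 − 14 − 18 − 10 + 5 + 10 + 5 + 5 − 4 = 88%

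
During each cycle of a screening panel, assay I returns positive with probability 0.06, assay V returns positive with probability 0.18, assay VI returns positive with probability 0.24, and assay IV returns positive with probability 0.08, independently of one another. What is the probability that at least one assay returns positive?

P(none) = (1 − 0.06) × (1 − 0.18) × (1 − 0.24) × (1 − 0.08) = 0.94 × 0.82 × 0.76 × 0.92 = 0.53894336
P(at least one) = 1 − 0.53894336 = 0.46105664

0.46105664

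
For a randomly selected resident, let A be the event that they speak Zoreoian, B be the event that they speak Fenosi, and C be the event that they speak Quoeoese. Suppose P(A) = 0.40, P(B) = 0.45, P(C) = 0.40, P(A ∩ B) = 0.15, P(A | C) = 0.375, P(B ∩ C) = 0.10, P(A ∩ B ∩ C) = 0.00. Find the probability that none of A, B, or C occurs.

0.15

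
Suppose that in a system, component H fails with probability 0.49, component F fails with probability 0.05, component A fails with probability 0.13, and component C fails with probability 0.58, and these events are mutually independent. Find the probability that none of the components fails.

Since the events are independent, P(none) is the product of the individual non-occurrence probabilities.
P(none) = (1 − 0.49) × (1 − 0.05) × (1 − 0.13) × (1 − 0.58) = 0.51 × 0.95 × 0.87 × 0.42 = 0.1770363

0.1770363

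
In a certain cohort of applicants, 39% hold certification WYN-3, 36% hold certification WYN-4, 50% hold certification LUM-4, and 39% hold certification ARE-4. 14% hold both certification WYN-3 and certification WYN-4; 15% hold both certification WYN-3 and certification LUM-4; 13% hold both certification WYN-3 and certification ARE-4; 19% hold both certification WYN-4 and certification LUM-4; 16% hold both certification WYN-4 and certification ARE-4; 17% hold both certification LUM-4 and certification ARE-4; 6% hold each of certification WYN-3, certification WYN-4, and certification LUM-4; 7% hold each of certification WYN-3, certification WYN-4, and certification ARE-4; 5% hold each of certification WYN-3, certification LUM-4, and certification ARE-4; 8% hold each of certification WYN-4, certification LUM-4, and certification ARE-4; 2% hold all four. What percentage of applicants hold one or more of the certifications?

94%

P(≥1) = 39 + 36 + 50 + 39 − 14 − 15 − 13 − 19 − 16 − 17 + 6 + 7 + 5 + 8 − 2 = 94%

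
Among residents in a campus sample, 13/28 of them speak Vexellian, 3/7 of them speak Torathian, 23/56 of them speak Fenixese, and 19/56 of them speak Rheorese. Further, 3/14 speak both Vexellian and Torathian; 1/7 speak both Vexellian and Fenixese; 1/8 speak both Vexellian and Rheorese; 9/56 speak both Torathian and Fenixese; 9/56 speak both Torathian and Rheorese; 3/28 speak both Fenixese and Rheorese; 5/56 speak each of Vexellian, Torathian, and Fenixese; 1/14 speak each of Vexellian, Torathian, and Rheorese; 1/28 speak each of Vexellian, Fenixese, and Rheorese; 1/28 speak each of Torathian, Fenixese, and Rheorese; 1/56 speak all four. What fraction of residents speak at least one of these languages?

By inclusion–exclusion:
P(union) = 13/28 + 3/7 + 23/56 + 19/56 − 3/14 − 1/7 − 1/8 − 9/56 − 9/56 − 3/28 + 5/56 + 1/14 + 1/28 + 1/28 − 1/56 = 53/56

53/56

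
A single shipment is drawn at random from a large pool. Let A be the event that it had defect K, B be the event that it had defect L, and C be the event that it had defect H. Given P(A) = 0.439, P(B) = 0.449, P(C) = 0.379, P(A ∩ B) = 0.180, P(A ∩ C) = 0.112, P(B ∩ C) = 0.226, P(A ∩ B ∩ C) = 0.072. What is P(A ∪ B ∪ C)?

0.821

P(A ∪ B ∪ C) = 0.439 + 0.449 + 0.379 − 0.180 − 0.112 − 0.226 + 0.072 = 0.821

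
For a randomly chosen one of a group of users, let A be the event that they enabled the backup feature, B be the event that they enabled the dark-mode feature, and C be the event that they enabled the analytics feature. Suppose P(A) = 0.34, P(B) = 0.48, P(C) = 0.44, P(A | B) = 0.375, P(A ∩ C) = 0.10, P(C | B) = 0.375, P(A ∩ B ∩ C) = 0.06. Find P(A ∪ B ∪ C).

0.86

P(A ∩ B) = P(B)·P(A|B) = 0.48 × 0.375 = 0.18
P(B ∩ C) = P(B)·P(C|B) = 0.48 × 0.375 = 0.18
P(A ∪ B ∪ C) = 0.34 + 0.48 + 0.44 − 0.18 − 0.10 − 0.18 + 0.06 = 0.86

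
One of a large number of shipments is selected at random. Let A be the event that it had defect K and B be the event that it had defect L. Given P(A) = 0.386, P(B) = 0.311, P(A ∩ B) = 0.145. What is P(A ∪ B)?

By inclusion–exclusion:
P(A ∪ B) = 0.386 + 0.311 − 0.145 = 0.552

0.552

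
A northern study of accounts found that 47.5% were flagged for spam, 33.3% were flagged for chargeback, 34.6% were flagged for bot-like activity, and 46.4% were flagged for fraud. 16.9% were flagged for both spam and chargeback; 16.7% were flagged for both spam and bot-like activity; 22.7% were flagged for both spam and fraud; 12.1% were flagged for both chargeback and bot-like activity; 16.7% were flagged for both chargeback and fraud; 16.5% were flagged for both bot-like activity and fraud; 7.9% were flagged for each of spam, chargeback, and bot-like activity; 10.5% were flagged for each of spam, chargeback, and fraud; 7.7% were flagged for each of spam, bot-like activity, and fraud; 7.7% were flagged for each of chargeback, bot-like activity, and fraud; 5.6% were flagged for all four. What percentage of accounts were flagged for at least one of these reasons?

88.4%

Using inclusion–exclusion:
P(≥1) = 47.5 + 33.3 + 34.6 + 46.4 − 16.9 − 16.7 − 22.7 − 12.1 − 16.7 − 16.5 + 7.9 + 10.5 + 7.7 + 7.7 − 5.6 = 88.4%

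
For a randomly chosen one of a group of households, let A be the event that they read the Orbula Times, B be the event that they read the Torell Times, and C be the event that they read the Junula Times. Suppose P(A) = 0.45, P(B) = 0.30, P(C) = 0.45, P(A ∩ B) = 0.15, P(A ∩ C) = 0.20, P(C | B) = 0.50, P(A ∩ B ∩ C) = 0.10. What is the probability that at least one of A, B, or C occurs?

P(B ∩ C) = P(B)·P(C|B) = 0.30 × 0.50 = 0.15
P(A ∪ B ∪ C) = 0.45 + 0.30 + 0.45 − 0.15 − 0.20 − 0.15 + 0.10 = 0.80

0.80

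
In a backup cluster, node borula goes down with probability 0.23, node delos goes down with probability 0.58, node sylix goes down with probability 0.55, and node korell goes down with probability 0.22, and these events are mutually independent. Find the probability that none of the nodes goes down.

0.1135134

Independence gives P(none) = ∏(1 − pᵢ).
P(none) = (1 − 0.23) × (1 − 0.58) × (1 − 0.55) × (1 − 0.22) = 0.77 × 0.42 × 0.45 × 0.78 = 0.1135134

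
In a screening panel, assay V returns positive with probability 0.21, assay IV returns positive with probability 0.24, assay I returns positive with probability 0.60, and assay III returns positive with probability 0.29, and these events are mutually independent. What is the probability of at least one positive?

Since the events are independent, P(none) is the product of the individual non-occurrence probabilities.
P(none) = (1 − 0.21) × (1 − 0.24) × (1 − 0.60) × (1 − 0.29) = 0.79 × 0.76 × 0.40 × 0.71 = 0.1705136
P(at least one) = 1 − 0.1705136 = 0.8294864

0.8294864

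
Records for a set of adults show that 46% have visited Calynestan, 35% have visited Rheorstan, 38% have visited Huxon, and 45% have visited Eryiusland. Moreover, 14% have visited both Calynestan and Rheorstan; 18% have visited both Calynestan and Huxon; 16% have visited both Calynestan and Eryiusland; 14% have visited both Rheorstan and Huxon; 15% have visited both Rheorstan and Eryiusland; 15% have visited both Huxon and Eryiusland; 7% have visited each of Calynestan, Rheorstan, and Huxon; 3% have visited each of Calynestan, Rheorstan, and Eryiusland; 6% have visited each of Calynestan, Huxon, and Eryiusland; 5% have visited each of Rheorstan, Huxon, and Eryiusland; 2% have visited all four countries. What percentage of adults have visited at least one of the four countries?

91%

P(at least one) = 46 + 35 + 38 + 45 − 14 − 18 − 16 − 14 − 15 − 15 + 7 + 3 + 6 + 5 − 2 = 91%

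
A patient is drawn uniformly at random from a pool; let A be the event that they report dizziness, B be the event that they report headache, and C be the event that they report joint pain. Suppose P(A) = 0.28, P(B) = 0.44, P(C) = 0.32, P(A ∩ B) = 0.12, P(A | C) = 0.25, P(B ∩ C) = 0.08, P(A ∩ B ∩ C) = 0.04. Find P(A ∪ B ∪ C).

0.80

P(A ∩ C) = P(C)·P(A|C) = 0.32 × 0.25 = 0.08
Using inclusion–exclusion:
P(A ∪ B ∪ C) = 0.28 + 0.44 + 0.32 − 0.12 − 0.08 − 0.08 + 0.04 = 0.80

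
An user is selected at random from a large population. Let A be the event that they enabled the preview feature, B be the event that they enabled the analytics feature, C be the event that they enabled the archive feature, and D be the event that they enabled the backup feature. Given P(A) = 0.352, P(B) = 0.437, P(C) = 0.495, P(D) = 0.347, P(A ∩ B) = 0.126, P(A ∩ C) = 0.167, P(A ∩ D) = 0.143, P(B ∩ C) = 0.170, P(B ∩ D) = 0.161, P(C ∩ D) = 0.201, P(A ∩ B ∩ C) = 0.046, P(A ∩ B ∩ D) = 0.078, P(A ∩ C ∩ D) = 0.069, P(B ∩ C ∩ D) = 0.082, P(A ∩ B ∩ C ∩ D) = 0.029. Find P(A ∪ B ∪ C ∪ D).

0.909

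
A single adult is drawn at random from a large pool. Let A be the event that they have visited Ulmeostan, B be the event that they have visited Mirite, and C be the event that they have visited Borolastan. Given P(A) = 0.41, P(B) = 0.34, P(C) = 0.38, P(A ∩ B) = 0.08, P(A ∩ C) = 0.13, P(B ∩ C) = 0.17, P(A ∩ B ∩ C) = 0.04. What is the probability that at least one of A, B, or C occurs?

P(A ∪ B ∪ C) = 0.41 + 0.34 + 0.38 − 0.08 − 0.13 − 0.17 + 0.04 = 0.79

0.79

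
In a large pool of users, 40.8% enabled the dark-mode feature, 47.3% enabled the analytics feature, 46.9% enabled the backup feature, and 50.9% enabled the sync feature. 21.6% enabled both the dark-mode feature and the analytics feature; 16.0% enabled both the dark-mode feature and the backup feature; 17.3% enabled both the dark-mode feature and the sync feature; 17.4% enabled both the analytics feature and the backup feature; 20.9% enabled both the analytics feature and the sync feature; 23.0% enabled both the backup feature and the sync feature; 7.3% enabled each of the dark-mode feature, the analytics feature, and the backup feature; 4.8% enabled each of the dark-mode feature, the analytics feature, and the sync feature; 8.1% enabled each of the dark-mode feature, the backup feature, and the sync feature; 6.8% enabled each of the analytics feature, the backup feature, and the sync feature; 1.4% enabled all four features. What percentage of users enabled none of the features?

4.7%

By inclusion-exclusion,
P(union) = 40.8 + 47.3 + 46.9 + 50.9 − 21.6 − 16.0 − 17.3 − 17.4 − 20.9 − 23.0 + 7.3 + 4.8 + 8.1 + 6.8 − 1.4 = 95.3%
P(none) = 100% − 95.3% = 4.7%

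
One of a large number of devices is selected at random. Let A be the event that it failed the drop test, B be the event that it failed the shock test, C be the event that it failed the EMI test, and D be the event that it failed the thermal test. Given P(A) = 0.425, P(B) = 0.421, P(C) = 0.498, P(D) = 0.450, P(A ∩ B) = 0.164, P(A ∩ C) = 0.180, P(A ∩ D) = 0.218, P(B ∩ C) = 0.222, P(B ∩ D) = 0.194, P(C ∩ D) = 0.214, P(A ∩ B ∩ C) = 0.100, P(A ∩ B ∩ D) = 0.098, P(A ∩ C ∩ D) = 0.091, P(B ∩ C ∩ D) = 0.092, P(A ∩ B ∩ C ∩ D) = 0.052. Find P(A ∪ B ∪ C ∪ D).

0.931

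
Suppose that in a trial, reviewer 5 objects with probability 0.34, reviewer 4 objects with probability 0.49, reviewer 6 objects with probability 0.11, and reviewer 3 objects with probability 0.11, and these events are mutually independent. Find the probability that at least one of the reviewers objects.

P(none) = (1 − 0.34) × (1 − 0.49) × (1 − 0.11) × (1 − 0.11) = 0.66 × 0.51 × 0.89 × 0.89 = 0.26662086
P(at least one) = 1 − 0.26662086 = 0.73337914

0.73337914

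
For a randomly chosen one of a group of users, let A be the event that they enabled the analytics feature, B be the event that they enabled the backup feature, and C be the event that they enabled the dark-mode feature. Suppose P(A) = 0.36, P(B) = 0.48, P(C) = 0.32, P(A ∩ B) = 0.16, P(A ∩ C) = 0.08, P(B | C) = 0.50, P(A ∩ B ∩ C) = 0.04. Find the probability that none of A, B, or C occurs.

0.20

P(B ∩ C) = P(C)·P(B|C) = 0.32 × 0.50 = 0.16
By inclusion-exclusion,
P(A ∪ B ∪ C) = 0.36 + 0.48 + 0.32 − 0.16 − 0.08 − 0.16 + 0.04 = 0.80
P(none) = 1 − 0.80 = 0.20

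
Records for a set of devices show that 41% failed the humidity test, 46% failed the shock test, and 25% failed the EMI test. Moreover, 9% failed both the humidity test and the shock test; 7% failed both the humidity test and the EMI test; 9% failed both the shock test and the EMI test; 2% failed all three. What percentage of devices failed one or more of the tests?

89%

P(union) = 41 + 46 + 25 − 9 − 7 − 9 + 2 = 89%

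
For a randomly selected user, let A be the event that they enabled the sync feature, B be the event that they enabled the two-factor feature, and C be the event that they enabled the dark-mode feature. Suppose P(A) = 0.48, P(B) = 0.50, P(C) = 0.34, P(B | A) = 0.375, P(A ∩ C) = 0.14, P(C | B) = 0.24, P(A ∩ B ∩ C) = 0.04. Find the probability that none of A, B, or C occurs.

P(A ∩ B) = P(A)·P(B|A) = 0.48 × 0.375 = 0.18
P(B ∩ C) = P(B)·P(C|B) = 0.50 × 0.24 = 0.12
By inclusion–exclusion:
P(A ∪ B ∪ C) = 0.48 + 0.50 + 0.34 − 0.18 − 0.14 − 0.12 + 0.04 = 0.92
P(none) = 1 − 0.92 = 0.08

0.08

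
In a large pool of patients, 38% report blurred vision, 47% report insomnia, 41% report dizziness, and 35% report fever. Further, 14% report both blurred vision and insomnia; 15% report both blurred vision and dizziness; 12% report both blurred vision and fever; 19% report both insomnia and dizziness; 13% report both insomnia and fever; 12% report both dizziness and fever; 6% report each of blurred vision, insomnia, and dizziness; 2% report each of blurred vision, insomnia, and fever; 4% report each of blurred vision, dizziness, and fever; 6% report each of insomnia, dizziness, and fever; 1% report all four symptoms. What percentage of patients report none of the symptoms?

7%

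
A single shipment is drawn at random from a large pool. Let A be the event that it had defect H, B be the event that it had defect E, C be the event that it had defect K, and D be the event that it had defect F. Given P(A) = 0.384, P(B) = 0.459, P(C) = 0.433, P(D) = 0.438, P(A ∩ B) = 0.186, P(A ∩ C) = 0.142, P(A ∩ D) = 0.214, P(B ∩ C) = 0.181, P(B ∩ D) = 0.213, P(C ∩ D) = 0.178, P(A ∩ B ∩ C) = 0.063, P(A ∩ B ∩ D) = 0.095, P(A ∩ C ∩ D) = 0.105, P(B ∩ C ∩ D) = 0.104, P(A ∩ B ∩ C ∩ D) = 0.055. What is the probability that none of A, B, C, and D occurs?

0.088

P(A ∪ B ∪ C ∪ D) = 0.384 + 0.459 + 0.433 + 0.438 − 0.186 − 0.142 − 0.214 − 0.181 − 0.213 − 0.178 + 0.063 + 0.095 + 0.105 + 0.104 − 0.055 = 0.912
P(none) = 1 − 0.912 = 0.088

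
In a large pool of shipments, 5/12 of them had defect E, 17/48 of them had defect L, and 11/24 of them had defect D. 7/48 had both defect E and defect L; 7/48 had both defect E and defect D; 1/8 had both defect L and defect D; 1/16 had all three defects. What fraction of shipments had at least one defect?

Inclusion–exclusion gives
P(≥1) = 5/12 + 17/48 + 11/24 − 7/48 − 7/48 − 1/8 + 1/16 = 7/8

7/8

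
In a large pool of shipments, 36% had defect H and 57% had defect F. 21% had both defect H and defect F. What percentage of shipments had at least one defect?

72%

P(union) = 36 + 57 − 21 = 72%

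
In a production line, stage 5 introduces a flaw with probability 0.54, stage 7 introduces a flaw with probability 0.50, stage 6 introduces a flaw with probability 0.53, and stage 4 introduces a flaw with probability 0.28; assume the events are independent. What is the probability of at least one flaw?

0.922168

Since the events are independent, P(none) is the product of the individual non-occurrence probabilities.
P(none) = (1 − 0.54) × (1 − 0.50) × (1 − 0.53) × (1 − 0.28) = 0.46 × 0.50 × 0.47 × 0.72 = 0.077832
P(at least one) = 1 − 0.077832 = 0.922168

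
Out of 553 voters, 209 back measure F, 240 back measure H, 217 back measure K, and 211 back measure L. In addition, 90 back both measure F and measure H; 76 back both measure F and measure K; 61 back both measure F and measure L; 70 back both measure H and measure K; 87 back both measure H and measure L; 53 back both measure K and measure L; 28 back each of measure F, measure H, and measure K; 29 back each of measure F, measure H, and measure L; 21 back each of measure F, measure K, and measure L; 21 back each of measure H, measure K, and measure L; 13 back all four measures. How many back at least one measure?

Using inclusion–exclusion:
|union| = 209 + 240 + 217 + 211 − 90 − 76 − 61 − 70 − 87 − 53 + 28 + 29 + 21 + 21 − 13 = 526

526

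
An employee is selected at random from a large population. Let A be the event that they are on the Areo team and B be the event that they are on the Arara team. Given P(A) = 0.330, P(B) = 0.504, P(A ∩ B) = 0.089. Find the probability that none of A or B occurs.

Using inclusion–exclusion:
P(A ∪ B) = 0.330 + 0.504 − 0.089 = 0.745
P(none) = 1 − 0.745 = 0.255

0.255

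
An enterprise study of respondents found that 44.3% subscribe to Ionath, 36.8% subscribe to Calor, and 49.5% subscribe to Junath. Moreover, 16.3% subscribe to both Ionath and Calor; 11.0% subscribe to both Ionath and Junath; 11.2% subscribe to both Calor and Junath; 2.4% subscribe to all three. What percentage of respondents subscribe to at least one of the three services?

94.5%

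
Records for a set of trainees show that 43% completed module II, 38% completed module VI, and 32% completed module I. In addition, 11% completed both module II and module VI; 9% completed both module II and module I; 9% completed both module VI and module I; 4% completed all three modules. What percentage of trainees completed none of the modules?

P(at least one) = 43 + 38 + 32 − 11 − 9 − 9 + 4 = 88%
P(none) = 100% − 88% = 12%

12%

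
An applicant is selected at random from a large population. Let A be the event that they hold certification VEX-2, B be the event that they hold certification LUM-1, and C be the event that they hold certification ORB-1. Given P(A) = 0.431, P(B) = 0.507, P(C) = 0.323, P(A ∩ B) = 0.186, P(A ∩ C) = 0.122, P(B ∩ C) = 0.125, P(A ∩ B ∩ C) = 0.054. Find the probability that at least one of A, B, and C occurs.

P(A ∪ B ∪ C) = 0.431 + 0.507 + 0.323 − 0.186 − 0.122 − 0.125 + 0.054 = 0.882

0.882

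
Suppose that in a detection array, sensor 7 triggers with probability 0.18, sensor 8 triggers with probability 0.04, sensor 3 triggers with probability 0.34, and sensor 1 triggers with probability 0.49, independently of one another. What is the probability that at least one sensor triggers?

P(none) = (1 − 0.18) × (1 − 0.04) × (1 − 0.34) × (1 − 0.49) = 0.82 × 0.96 × 0.66 × 0.51 = 0.26497152
P(at least one) = 1 − 0.26497152 = 0.73502848

0.73502848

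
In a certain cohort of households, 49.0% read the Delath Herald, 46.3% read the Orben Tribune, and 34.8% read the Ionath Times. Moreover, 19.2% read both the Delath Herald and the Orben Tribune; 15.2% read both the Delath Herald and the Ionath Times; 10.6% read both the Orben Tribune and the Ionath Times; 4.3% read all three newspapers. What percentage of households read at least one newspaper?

89.4%

P(union) = 49.0 + 46.3 + 34.8 − 19.2 − 15.2 − 10.6 + 4.3 = 89.4%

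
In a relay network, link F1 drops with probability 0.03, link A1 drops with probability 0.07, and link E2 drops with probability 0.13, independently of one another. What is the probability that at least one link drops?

Since the events are independent, P(none) is the product of the individual non-occurrence probabilities.
P(none) = (1 − 0.03) × (1 − 0.07) × (1 − 0.13) = 0.97 × 0.93 × 0.87 = 0.784827
P(at least one) = 1 − 0.784827 = 0.215173

0.215173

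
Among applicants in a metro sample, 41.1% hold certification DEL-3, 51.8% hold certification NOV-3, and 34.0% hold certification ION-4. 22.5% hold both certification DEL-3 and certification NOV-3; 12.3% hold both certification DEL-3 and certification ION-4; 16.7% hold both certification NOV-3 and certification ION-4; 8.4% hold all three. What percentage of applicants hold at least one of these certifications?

Using inclusion–exclusion:
P(union) = 41.1 + 51.8 + 34.0 − 22.5 − 12.3 − 16.7 + 8.4 = 83.8%

83.8%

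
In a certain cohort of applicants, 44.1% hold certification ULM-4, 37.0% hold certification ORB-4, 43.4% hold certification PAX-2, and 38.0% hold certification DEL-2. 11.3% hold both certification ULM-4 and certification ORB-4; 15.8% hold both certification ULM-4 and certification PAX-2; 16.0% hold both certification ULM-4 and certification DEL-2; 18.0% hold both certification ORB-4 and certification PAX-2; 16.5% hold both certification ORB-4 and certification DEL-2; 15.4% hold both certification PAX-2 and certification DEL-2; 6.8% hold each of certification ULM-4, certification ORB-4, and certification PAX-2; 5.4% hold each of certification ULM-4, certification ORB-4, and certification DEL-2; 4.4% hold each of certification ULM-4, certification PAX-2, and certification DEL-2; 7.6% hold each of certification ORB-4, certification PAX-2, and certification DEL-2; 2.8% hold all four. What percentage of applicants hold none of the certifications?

9.1%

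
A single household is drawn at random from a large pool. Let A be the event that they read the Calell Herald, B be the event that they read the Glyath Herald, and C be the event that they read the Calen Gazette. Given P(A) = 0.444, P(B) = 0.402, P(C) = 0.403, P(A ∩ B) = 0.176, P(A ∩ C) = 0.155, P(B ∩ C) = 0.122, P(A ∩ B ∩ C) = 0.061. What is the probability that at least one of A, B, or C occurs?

P(A ∪ B ∪ C) = 0.444 + 0.402 + 0.403 − 0.176 − 0.155 − 0.122 + 0.061 = 0.857

0.857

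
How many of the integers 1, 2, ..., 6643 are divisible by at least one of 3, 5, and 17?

floor(6643/3) + floor(6643/5) + floor(6643/17) − floor(6643/15) − floor(6643/51) − floor(6643/85) + floor(6643/255) = 2214 + 1328 + 390 − 442 − 130 − 78 + 26 = 3308

3308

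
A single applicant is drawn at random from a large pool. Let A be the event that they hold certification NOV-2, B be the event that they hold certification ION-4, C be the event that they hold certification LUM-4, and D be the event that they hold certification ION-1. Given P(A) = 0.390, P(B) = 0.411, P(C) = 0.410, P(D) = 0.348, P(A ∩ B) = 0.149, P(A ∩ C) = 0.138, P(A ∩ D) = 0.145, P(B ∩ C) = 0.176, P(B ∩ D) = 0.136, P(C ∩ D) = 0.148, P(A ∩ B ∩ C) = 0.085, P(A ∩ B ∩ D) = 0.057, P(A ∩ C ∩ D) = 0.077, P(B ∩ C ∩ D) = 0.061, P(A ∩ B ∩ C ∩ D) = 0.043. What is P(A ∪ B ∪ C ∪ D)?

P(A ∪ B ∪ C ∪ D) = 0.390 + 0.411 + 0.410 + 0.348 − 0.149 − 0.138 − 0.145 − 0.176 − 0.136 − 0.148 + 0.085 + 0.057 + 0.077 + 0.061 − 0.043 = 0.904

0.904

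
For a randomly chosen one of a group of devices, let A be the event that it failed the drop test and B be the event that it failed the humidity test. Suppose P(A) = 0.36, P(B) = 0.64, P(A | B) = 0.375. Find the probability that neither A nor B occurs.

P(A ∩ B) = P(B)·P(A|B) = 0.64 × 0.375 = 0.24
Using inclusion–exclusion:
P(A ∪ B) = 0.36 + 0.64 − 0.24 = 0.76
P(none) = 1 − 0.76 = 0.24

0.24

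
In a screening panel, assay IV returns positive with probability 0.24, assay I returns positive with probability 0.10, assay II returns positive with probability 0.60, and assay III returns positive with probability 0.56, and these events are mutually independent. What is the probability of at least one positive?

Since the events are independent, P(none) is the product of the individual non-occurrence probabilities.
P(none) = (1 − 0.24) × (1 − 0.10) × (1 − 0.60) × (1 − 0.56) = 0.76 × 0.90 × 0.40 × 0.44 = 0.120384
P(at least one) = 1 − 0.120384 = 0.879616

0.879616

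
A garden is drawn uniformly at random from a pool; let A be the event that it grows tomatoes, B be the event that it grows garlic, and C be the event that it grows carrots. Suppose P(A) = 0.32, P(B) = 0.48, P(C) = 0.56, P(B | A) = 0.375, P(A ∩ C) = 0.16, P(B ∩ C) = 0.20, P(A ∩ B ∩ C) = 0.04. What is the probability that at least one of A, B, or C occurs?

P(A ∩ B) = P(A)·P(B|A) = 0.32 × 0.375 = 0.12
P(A ∪ B ∪ C) = 0.32 + 0.48 + 0.56 − 0.12 − 0.16 − 0.20 + 0.04 = 0.92

0.92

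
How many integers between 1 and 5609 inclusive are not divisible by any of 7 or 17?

4526

Apply inclusion-exclusion:
⌊5609/7⌋ + ⌊5609/17⌋ − ⌊5609/119⌋ = 801 + 329 − 47 = 1083
5609 − 1083 = 4526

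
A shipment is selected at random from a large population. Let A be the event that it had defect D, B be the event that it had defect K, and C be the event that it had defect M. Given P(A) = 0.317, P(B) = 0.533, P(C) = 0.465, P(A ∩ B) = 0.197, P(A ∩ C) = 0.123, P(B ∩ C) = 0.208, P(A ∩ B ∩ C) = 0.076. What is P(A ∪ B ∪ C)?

Using inclusion–exclusion:
P(A ∪ B ∪ C) = 0.317 + 0.533 + 0.465 − 0.197 − 0.123 − 0.208 + 0.076 = 0.863

0.863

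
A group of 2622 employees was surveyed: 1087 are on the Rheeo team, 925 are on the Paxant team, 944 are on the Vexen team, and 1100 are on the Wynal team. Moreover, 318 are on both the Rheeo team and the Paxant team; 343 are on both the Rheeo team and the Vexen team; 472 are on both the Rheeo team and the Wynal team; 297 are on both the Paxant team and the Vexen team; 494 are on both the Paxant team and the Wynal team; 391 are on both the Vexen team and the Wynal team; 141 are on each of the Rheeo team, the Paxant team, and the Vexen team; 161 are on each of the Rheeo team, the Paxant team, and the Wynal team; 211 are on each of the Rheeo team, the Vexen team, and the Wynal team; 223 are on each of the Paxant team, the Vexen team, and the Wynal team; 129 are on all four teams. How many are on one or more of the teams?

2348

By inclusion–exclusion:
N(≥1) = 1087 + 925 + 944 + 1100 − 318 − 343 − 472 − 297 − 494 − 391 + 141 + 161 + 211 + 223 − 129 = 2348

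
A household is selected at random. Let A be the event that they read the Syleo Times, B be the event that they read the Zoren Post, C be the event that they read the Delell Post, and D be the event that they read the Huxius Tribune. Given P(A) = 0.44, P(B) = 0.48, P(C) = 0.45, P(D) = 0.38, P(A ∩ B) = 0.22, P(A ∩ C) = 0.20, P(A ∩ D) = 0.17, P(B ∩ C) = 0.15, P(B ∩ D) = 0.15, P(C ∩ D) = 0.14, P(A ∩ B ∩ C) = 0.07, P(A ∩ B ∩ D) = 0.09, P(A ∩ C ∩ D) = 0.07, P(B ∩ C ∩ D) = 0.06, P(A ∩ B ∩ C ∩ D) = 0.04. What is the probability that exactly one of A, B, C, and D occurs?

P(exactly one) = 0.44 + 0.48 + 0.45 + 0.38 − 2·0.22 − 2·0.20 − 2·0.17 − 2·0.15 − 2·0.15 − 2·0.14 + 3·0.07 + 3·0.09 + 3·0.07 + 3·0.06 − 4·0.04 = 0.40

0.40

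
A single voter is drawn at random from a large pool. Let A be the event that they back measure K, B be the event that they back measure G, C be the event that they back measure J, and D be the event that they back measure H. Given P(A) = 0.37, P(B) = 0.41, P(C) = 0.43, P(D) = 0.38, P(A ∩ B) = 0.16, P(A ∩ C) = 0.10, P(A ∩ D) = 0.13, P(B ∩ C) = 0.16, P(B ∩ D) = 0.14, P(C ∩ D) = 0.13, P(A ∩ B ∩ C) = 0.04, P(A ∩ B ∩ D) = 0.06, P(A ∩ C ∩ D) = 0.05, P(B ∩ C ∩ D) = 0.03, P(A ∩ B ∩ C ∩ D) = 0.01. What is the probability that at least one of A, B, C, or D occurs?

0.94

Apply inclusion-exclusion:
P(A ∪ B ∪ C ∪ D) = 0.37 + 0.41 + 0.43 + 0.38 − 0.16 − 0.10 − 0.13 − 0.16 − 0.14 − 0.13 + 0.04 + 0.06 + 0.05 + 0.03 − 0.01 = 0.94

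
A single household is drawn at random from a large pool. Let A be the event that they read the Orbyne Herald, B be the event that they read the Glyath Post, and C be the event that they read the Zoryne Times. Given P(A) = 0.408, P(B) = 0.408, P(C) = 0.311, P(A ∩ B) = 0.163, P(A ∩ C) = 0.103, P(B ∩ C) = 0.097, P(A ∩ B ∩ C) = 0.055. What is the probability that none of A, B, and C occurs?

0.181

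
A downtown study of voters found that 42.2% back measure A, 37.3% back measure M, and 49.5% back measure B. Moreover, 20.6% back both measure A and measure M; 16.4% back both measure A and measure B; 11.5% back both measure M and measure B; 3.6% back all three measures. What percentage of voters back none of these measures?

P(≥1) = 42.2 + 37.3 + 49.5 − 20.6 − 16.4 − 11.5 + 3.6 = 84.1%
P(none) = 100% − 84.1% = 15.9%

15.9%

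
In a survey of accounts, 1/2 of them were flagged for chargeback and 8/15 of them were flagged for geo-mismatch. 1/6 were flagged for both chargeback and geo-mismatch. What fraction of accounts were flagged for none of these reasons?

Inclusion–exclusion gives
P(at least one) = 1/2 + 8/15 − 1/6 = 13/15
P(none) = 1 − 13/15 = 2/15

2/15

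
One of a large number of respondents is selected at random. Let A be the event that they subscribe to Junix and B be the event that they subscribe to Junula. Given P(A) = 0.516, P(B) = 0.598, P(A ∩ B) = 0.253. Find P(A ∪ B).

0.861

P(A ∪ B) = 0.516 + 0.598 − 0.253 = 0.861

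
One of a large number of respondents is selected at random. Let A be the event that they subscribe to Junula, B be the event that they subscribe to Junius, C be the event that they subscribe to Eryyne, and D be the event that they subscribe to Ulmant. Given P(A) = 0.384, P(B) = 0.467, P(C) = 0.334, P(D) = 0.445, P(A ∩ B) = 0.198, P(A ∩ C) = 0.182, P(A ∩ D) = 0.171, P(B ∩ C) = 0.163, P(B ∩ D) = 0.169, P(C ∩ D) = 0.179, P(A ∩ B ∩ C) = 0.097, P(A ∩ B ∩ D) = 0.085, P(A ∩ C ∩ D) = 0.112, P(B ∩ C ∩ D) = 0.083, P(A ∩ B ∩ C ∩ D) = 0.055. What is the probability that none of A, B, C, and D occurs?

P(A ∪ B ∪ C ∪ D) = 0.384 + 0.467 + 0.334 + 0.445 − 0.198 − 0.182 − 0.171 − 0.163 − 0.169 − 0.179 + 0.097 + 0.085 + 0.112 + 0.083 − 0.055 = 0.890
P(none) = 1 − 0.890 = 0.110

0.110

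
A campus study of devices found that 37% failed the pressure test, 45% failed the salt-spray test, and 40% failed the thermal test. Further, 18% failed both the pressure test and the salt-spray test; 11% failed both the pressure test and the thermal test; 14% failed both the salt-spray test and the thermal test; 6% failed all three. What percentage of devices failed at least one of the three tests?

85%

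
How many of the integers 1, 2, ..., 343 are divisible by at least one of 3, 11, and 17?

148

Apply inclusion-exclusion:
⌊343/3⌋ + ⌊343/11⌋ + ⌊343/17⌋ − ⌊343/33⌋ − ⌊343/51⌋ − ⌊343/187⌋ + ⌊343/561⌋ = 114 + 31 + 20 − 10 − 6 − 1 + 0 = 148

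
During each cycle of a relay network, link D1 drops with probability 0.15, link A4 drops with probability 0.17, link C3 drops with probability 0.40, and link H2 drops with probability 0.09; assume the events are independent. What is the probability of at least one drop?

0.614797

P(none) = (1 − 0.15) × (1 − 0.17) × (1 − 0.40) × (1 − 0.09) = 0.85 × 0.83 × 0.60 × 0.91 = 0.385203
P(at least one) = 1 − 0.385203 = 0.614797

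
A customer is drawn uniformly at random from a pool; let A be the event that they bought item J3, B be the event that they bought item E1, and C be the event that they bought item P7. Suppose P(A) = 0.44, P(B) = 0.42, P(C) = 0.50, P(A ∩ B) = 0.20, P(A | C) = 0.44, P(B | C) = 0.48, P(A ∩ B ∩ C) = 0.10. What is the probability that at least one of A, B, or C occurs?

0.80

P(A ∩ C) = P(C)·P(A|C) = 0.50 × 0.44 = 0.22
P(B ∩ C) = P(C)·P(B|C) = 0.50 × 0.48 = 0.24
P(A ∪ B ∪ C) = 0.44 + 0.42 + 0.50 − 0.20 − 0.22 − 0.24 + 0.10 = 0.80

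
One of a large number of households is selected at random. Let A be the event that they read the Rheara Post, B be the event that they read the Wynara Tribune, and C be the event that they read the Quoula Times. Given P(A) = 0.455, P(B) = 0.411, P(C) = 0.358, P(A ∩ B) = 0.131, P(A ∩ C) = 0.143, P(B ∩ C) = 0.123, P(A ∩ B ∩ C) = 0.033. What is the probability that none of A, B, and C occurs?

0.140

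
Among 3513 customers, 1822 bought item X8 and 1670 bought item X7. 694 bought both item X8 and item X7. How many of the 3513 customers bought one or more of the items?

2798

|at least one| = 1822 + 1670 − 694 = 2798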